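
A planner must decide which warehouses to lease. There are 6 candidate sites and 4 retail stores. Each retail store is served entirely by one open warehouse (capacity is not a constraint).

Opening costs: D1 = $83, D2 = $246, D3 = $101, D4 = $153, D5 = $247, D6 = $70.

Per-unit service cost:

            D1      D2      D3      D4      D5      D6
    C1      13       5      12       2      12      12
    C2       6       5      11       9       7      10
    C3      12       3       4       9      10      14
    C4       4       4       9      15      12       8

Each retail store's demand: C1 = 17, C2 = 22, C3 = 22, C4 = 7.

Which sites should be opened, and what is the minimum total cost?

Open D2 only; minimum total cost 535.

For any fixed open set, each retail store goes to its cheapest open site; total = fixed + service.
{D2}: C1→D2 5·17=85, C2→D2 5·22=110, C3→D2 3·22=66, C4→D2 4·7=28. Service 289; fixed 246; total 535.
{D2, D6}: service 289 + fixed 316 = 605
{D1, D2}: C1→D2 5·17=85, C2→D2 5·22=110, C3→D2 3·22=66, C4→D1 4·7=28. Service 289; fixed 329; total 618.
{D1, D2, D3, D4, D5, D6}: service 238 + fixed 900 = 1138
No other subset beats 535.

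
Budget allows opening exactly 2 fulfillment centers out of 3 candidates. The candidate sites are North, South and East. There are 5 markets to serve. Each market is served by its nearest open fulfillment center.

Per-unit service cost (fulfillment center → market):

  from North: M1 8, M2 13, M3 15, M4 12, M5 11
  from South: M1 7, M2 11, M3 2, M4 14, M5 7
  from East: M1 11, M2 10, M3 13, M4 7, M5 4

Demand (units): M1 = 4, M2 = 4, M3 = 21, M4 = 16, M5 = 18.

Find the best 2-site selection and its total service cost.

With exactly 2 open, each market uses its cheapest among the chosen.
{South, East}: M1→South 7·4=28, M2→East 10·4=40, M3→South 2·21=42, M4→East 7·16=112, M5→East 4·18=72. Service cost 294.
{North, South}: service cost 432
{North, East}: service cost 529
Among all 3 size-2 choices, {South, East} is lowest.

Choose South and East; total service cost 294.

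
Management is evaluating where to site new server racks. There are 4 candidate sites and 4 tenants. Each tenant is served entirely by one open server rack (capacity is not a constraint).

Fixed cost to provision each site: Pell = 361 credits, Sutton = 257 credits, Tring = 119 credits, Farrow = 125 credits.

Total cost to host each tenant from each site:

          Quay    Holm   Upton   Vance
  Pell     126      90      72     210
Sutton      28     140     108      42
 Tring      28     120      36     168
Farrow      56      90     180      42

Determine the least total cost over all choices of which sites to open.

Minimum total cost: 440

For any fixed open set, each tenant goes to its cheapest open site; total = fixed + service.
{Tring, Farrow}: Quay→Tring 28, Holm→Farrow 90, Upton→Tring 36, Vance→Farrow 42. Service 196; fixed 244; total 440.
{Tring}: Quay→Tring 28, Holm→Tring 120, Upton→Tring 36, Vance→Tring 168. Service 352; fixed 119; total 471.
{Farrow}: service 368 + fixed 125 = 493
{Pell, Sutton, Tring, Farrow}: Quay→Sutton 28, Holm→Pell 90, Upton→Tring 36, Vance→Sutton 42. Service 196; fixed 862; total 1058.
(All 15 nonempty subsets were checked; Tring and Farrow is lowest.)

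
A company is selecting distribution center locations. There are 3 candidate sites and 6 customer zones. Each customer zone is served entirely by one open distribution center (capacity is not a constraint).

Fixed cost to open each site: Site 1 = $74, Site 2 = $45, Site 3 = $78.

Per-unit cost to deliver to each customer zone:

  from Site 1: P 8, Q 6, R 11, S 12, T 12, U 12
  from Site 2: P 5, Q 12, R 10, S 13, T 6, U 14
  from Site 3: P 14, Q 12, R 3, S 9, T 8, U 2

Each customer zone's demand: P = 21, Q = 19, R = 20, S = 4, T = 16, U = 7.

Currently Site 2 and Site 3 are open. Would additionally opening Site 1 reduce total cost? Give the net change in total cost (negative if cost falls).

Current service cost with {Site 2, Site 3}: 539.
Adding Site 1: each customer zone re-picks its cheapest; new service cost 425, saving 114.
Extra fixed cost: 74. Net change = 74 − 114 = -40.
(Totals: 662 → 622.)

Yes — net change −40 (cost falls by 40).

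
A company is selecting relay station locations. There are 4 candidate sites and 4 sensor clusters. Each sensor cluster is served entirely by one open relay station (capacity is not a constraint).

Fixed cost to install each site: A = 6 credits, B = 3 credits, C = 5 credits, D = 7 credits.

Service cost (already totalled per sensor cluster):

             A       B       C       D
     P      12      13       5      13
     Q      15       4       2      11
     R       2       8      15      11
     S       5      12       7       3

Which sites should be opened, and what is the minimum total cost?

Open A and C; minimum total cost 25.

For any fixed open set, each sensor cluster goes to its cheapest open site; total = fixed + service.
{A, C}: P→C 5, Q→C 2, R→A 2, S→A 5. Service 14; fixed 11; total 25.
{A, B, C}: P→C 5, Q→C 2, R→A 2, S→A 5. Service 14; fixed 14; total 28.
{A, C, D}: service 12 + fixed 18 = 30
{A, B, C, D}: service 12 + fixed 21 = 33
No other subset beats 25.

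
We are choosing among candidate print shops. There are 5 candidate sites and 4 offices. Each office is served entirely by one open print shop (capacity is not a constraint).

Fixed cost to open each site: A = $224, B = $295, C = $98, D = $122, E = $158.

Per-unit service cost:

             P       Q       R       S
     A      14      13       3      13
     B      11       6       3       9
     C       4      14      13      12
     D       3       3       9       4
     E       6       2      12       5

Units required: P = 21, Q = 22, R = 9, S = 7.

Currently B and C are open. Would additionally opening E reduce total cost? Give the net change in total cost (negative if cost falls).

No — net change +42 (cost rises by 42).

Current service cost with {B, C}: 306.
Adding E: each office re-picks its cheapest; new service cost 190, saving 116.
Extra fixed cost: 158. Net change = 158 − 116 = 42.
(Totals: 699 → 741.)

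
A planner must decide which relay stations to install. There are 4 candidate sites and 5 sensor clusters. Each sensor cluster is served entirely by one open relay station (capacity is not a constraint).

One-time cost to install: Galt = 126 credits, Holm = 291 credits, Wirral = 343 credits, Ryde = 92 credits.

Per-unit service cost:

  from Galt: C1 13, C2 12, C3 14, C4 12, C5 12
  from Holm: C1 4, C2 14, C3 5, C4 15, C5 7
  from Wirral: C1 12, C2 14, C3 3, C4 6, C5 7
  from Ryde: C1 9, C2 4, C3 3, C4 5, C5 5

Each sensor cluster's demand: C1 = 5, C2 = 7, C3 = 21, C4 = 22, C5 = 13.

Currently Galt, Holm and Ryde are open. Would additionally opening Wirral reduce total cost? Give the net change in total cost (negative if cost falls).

Current service cost with {Galt, Holm, Ryde}: 286.
Adding Wirral: each sensor cluster re-picks its cheapest; new service cost 286, saving 0.
Extra fixed cost: 343. Net change = 343 − 0 = 343.
(Totals: 795 → 1138.)

No — net change +343 (cost rises by 343).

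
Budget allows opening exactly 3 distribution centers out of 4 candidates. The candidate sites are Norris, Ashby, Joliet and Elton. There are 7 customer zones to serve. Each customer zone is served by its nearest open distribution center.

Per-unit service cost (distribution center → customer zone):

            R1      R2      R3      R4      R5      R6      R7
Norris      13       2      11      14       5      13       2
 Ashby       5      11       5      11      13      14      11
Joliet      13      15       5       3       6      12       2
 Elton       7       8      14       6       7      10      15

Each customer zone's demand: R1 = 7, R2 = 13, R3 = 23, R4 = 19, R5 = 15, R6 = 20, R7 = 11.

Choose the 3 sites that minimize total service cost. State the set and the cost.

Choose Norris, Joliet and Elton; total service cost 544.

With exactly 3 open, each customer zone uses its cheapest among the chosen.
{Norris, Joliet, Elton}: R1→Elton 7·7=49, R2→Norris 2·13=26, R3→Joliet 5·23=115, R4→Joliet 3·19=57, R5→Norris 5·15=75, R6→Elton 10·20=200, R7→Norris 2·11=22. Service cost 544.
{Norris, Ashby, Joliet}: service cost 570
{Norris, Ashby, Elton}: service cost 587
Among all 4 size-3 choices, {Norris, Joliet, Elton} is lowest.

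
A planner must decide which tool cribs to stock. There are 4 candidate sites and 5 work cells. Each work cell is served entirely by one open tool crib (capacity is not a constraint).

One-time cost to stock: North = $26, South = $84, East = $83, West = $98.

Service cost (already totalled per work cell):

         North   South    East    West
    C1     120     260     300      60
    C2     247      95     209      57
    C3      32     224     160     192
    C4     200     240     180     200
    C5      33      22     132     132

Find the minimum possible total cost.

For any fixed open set, each work cell goes to its cheapest open site; total = fixed + service.
{North, West}: C1→West 60, C2→West 57, C3→North 32, C4→North 200, C5→North 33. Service 382; fixed 124; total 506.
{North, East, West}: service 362 + fixed 207 = 569
{North, South}: service 469 + fixed 110 = 579
{North, South, East, West}: service 351 + fixed 291 = 642
No other subset beats 506.

Minimum total cost: 506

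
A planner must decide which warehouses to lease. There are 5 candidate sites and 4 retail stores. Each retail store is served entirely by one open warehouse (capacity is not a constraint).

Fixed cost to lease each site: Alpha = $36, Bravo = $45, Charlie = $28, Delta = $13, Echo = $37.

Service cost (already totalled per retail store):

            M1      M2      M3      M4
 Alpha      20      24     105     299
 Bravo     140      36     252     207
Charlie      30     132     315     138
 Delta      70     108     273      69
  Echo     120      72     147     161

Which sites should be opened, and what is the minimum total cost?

Open Alpha and Delta; minimum total cost 267.

For any fixed open set, each retail store goes to its cheapest open site; total = fixed + service.
{Alpha, Delta}: M1→Alpha 20, M2→Alpha 24, M3→Alpha 105, M4→Delta 69. Service 218; fixed 49; total 267.
{Alpha, Charlie, Delta}: service 218 + fixed 77 = 295
{Alpha, Delta, Echo}: M1→Alpha 20, M2→Alpha 24, M3→Alpha 105, M4→Delta 69. Service 218; fixed 86; total 304.
{Alpha, Bravo, Charlie, Delta, Echo}: service 218 + fixed 159 = 377
No other subset beats 267.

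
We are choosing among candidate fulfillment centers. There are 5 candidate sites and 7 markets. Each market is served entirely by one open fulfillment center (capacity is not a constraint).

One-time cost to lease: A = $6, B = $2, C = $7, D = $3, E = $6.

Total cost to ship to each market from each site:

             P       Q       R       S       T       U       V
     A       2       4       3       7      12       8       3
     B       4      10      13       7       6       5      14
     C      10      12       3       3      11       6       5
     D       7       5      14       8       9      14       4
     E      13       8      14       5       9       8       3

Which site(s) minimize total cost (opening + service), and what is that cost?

For any fixed open set, each market goes to its cheapest open site; total = fixed + service.
{A, B}: P→A 2, Q→A 4, R→A 3, S→A 7, T→B 6, U→B 5, V→A 3. Service 30; fixed 8; total 38.
{A, B, C}: service 26 + fixed 15 = 41
{A, B, D}: service 30 + fixed 11 = 41
{A, B, C, D, E}: service 26 + fixed 24 = 50
No other subset beats 38.

Open A and B; minimum total cost 38.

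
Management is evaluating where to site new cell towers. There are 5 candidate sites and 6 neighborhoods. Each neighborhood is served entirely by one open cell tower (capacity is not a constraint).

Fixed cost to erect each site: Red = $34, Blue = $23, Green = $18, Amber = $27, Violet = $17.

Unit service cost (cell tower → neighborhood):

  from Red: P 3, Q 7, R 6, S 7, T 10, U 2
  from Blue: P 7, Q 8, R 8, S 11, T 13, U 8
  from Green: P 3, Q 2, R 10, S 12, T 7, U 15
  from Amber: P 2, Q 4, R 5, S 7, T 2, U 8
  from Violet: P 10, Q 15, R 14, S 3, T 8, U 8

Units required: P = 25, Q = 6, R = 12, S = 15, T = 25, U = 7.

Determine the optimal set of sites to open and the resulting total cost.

For any fixed open set, each neighborhood goes to its cheapest open site; total = fixed + service.
{Red, Amber, Violet}: P→Amber 2·25=50, Q→Amber 4·6=24, R→Amber 5·12=60, S→Violet 3·15=45, T→Amber 2·25=50, U→Red 2·7=14. Service 243; fixed 78; total 321.
{Red, Green, Amber, Violet}: P→Amber 2·25=50, Q→Green 2·6=12, R→Amber 5·12=60, S→Violet 3·15=45, T→Amber 2·25=50, U→Red 2·7=14. Service 231; fixed 96; total 327.
{Amber, Violet}: P→Amber 2·25=50, Q→Amber 4·6=24, R→Amber 5·12=60, S→Violet 3·15=45, T→Amber 2·25=50, U→Amber 8·7=56. Service 285; fixed 44; total 329.
{Red, Blue, Green, Amber, Violet}: P→Amber 2·25=50, Q→Green 2·6=12, R→Amber 5·12=60, S→Violet 3·15=45, T→Amber 2·25=50, U→Red 2·7=14. Service 231; fixed 119; total 350.
No other subset beats 321.

Open Red, Amber and Violet; minimum total cost 321.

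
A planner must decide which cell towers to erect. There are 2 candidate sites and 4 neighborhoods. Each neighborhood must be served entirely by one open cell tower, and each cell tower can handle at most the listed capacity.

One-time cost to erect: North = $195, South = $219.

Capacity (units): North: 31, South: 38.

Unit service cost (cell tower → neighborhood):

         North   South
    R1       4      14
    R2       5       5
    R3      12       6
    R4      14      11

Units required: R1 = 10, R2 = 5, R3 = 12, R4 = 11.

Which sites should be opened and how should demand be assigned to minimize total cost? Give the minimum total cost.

Open {South}: R1→South 14·10=140, R2→South 5·5=25, R3→South 6·12=72, R4→South 11·11=121.
Loads: South carries 38/38. Service 358; fixed 219; total 577.
Next best feasible plan costs 672.

Minimum total cost: 577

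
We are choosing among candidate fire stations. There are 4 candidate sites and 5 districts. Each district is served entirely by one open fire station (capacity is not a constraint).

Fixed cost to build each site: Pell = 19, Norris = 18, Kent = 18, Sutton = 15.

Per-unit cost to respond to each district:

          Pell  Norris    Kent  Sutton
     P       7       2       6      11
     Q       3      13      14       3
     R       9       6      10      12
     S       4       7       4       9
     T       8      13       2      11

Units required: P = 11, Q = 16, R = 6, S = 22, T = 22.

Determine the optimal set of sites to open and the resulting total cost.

For any fixed open set, each district goes to its cheapest open site; total = fixed + service.
{Norris, Kent, Sutton}: P→Norris 2·11=22, Q→Sutton 3·16=48, R→Norris 6·6=36, S→Kent 4·22=88, T→Kent 2·22=44. Service 238; fixed 51; total 289.
{Pell, Norris, Kent}: service 238 + fixed 55 = 293
{Pell, Norris, Kent, Sutton}: P→Norris 2·11=22, Q→Pell 3·16=48, R→Norris 6·6=36, S→Pell 4·22=88, T→Kent 2·22=44. Service 238; fixed 70; total 308.
{Sutton}: P→Sutton 11·11=121, Q→Sutton 3·16=48, R→Sutton 12·6=72, S→Sutton 9·22=198, T→Sutton 11·22=242. Service 681; fixed 15; total 696.
No other subset beats 289.

Open Norris, Kent and Sutton; minimum total cost 289.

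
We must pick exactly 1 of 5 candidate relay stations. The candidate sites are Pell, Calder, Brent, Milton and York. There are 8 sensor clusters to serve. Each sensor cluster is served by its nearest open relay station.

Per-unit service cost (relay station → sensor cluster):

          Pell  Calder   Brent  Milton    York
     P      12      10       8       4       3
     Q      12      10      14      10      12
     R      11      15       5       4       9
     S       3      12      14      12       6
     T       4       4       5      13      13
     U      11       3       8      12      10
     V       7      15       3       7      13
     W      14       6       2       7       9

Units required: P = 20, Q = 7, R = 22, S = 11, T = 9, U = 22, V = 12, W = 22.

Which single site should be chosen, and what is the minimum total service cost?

Choose Brent only; total service cost 823.

With exactly 1 open, each sensor cluster uses its cheapest among the chosen.
{Brent}: P→Brent 8·20=160, Q→Brent 14·7=98, R→Brent 5·22=110, S→Brent 14·11=154, T→Brent 5·9=45, U→Brent 8·22=176, V→Brent 3·12=36, W→Brent 2·22=44. Service cost 823.
{Milton}: service cost 989
{York}: service cost 1099
Among all 5 size-1 choices, {Brent} is lowest.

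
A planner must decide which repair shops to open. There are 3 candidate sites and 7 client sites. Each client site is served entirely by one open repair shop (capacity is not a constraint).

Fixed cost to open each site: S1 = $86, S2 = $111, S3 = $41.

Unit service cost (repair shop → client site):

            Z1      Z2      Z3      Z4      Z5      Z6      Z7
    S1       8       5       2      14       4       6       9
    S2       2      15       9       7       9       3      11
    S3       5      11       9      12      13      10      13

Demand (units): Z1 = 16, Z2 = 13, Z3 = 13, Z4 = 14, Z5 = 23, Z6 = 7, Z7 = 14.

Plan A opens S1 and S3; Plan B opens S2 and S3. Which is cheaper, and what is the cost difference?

Plan A is cheaper by 198.

Plan A: {S1, S3}: Z1→S3 5·16=80, Z2→S1 5·13=65, Z3→S1 2·13=26, Z4→S3 12·14=168, Z5→S1 4·23=92, Z6→S1 6·7=42, Z7→S1 9·14=126. Service 599; fixed 127; total 726.
Plan B: {S2, S3}: Z1→S2 2·16=32, Z2→S3 11·13=143, Z3→S2 9·13=117, Z4→S2 7·14=98, Z5→S2 9·23=207, Z6→S2 3·7=21, Z7→S2 11·14=154. Service 772; fixed 152; total 924.
Difference: |726 − 924| = 198.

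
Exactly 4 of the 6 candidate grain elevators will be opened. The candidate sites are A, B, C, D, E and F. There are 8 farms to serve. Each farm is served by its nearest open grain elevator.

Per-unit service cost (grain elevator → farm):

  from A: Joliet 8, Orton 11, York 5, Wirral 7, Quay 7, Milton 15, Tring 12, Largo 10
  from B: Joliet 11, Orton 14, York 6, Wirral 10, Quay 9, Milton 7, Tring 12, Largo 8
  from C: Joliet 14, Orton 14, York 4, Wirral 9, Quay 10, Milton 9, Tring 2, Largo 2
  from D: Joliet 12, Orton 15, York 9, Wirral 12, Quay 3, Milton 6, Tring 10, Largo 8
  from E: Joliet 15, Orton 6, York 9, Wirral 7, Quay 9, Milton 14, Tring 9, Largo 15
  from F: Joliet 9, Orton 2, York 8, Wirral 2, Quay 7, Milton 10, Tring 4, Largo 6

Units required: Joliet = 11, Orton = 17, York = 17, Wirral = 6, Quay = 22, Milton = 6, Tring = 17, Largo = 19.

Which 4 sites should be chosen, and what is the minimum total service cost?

Choose A, C, D and F; total service cost 376.

With exactly 4 open, each farm uses its cheapest among the chosen.
{A, C, D, F}: Joliet→A 8·11=88, Orton→F 2·17=34, York→C 4·17=68, Wirral→F 2·6=12, Quay→D 3·22=66, Milton→D 6·6=36, Tring→C 2·17=34, Largo→C 2·19=38. Service cost 376.
{B, C, D, F}: service cost 387
{C, D, E, F}: service cost 387
Among all 15 size-4 choices, {A, C, D, F} is lowest.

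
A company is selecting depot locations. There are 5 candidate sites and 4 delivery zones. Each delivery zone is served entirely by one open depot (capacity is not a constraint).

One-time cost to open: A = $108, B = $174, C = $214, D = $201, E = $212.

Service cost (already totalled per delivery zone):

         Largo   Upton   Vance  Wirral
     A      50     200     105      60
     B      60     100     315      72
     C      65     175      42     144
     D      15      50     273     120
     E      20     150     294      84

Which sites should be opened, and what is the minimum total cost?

Open A only; minimum total cost 523.

For any fixed open set, each delivery zone goes to its cheapest open site; total = fixed + service.
{A}: Largo→A 50, Upton→A 200, Vance→A 105, Wirral→A 60. Service 415; fixed 108; total 523.
{A, D}: Largo→D 15, Upton→D 50, Vance→A 105, Wirral→A 60. Service 230; fixed 309; total 539.
{A, B}: service 315 + fixed 282 = 597
{A, B, C, D, E}: Largo→D 15, Upton→D 50, Vance→C 42, Wirral→A 60. Service 167; fixed 909; total 1076.
No other subset beats 523.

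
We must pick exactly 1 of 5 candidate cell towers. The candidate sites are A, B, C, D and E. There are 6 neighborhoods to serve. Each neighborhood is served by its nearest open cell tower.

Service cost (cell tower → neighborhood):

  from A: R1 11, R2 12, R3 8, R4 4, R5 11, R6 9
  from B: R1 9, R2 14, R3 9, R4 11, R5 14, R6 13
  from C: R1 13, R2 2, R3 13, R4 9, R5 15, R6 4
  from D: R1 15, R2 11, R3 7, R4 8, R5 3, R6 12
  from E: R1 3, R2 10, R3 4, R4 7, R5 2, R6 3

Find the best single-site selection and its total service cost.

Choose E only; total service cost 29.

With exactly 1 open, each neighborhood uses its cheapest among the chosen.
{E}: R1→E 3, R2→E 10, R3→E 4, R4→E 7, R5→E 2, R6→E 3. Service cost 29.
{A}: service cost 55
{C}: service cost 56
Among all 5 size-1 choices, {E} is lowest.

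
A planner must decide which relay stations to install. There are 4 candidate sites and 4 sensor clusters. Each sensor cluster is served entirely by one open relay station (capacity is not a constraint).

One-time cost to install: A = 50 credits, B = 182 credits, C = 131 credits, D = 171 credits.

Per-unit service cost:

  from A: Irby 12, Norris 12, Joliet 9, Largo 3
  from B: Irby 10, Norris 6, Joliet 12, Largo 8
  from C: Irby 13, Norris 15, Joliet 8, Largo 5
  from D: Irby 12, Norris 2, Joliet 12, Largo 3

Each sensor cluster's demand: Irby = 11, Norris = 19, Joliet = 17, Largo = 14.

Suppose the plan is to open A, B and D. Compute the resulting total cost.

Total cost: 746

Each sensor cluster is assigned to its cheapest site among the open ones.
{A, B, D}: Irby→B 10·11=110, Norris→D 2·19=38, Joliet→A 9·17=153, Largo→A 3·14=42. Service 343; fixed 403; total 746.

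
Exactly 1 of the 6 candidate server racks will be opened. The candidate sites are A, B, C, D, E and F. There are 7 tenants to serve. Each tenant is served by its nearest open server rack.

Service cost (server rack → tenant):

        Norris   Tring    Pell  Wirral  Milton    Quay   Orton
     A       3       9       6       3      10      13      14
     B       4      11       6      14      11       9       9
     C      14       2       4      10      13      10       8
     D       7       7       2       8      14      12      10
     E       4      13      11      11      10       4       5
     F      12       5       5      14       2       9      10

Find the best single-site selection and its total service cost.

Choose F only; total service cost 57.

With exactly 1 open, each tenant uses its cheapest among the chosen.
{F}: Norris→F 12, Tring→F 5, Pell→F 5, Wirral→F 14, Milton→F 2, Quay→F 9, Orton→F 10. Service cost 57.
{A}: service cost 58
{E}: service cost 58
Among all 6 size-1 choices, {F} is lowest.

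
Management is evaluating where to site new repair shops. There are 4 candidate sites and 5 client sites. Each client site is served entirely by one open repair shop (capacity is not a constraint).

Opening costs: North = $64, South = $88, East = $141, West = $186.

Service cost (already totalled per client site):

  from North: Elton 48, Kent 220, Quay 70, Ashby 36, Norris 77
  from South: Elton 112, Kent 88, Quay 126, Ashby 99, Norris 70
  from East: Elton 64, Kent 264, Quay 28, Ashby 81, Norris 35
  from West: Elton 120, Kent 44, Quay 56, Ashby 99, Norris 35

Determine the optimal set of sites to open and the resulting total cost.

For any fixed open set, each client site goes to its cheapest open site; total = fixed + service.
{North, South}: Elton→North 48, Kent→South 88, Quay→North 70, Ashby→North 36, Norris→South 70. Service 312; fixed 152; total 464.
{North, West}: service 219 + fixed 250 = 469
{North}: service 451 + fixed 64 = 515
{North, South, East, West}: Elton→North 48, Kent→West 44, Quay→East 28, Ashby→North 36, Norris→East 35. Service 191; fixed 479; total 670.
No other subset beats 464.

Open North and South; minimum total cost 464.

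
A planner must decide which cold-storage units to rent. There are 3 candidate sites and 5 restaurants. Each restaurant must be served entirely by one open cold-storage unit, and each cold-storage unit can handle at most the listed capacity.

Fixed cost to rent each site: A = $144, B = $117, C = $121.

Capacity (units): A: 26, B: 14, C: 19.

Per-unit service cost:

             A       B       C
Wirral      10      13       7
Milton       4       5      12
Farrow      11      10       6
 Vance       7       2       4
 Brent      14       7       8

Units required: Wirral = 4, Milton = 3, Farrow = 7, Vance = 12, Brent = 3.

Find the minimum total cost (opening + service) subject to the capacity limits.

Minimum total cost: 392

Open {B, C}: Wirral→C 7·4=28, Milton→C 12·3=36, Farrow→C 6·7=42, Vance→B 2·12=24, Brent→C 8·3=24.
Loads: B carries 12/14, C carries 17/19. Service 154; fixed 238; total 392.
Next best feasible plan costs 416.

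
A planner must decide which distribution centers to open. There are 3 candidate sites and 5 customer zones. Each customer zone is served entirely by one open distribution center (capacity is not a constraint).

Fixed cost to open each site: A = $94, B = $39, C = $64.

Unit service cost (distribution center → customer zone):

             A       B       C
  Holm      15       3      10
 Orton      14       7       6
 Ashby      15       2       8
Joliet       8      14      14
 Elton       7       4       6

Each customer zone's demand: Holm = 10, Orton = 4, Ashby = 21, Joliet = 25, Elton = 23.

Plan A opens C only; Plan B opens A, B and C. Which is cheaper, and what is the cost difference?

Plan A: {C}: Holm→C 10·10=100, Orton→C 6·4=24, Ashby→C 8·21=168, Joliet→C 14·25=350, Elton→C 6·23=138. Service 780; fixed 64; total 844.
Plan B: {A, B, C}: Holm→B 3·10=30, Orton→C 6·4=24, Ashby→B 2·21=42, Joliet→A 8·25=200, Elton→B 4·23=92. Service 388; fixed 197; total 585.
Difference: |844 − 585| = 259.

Plan B is cheaper by 259.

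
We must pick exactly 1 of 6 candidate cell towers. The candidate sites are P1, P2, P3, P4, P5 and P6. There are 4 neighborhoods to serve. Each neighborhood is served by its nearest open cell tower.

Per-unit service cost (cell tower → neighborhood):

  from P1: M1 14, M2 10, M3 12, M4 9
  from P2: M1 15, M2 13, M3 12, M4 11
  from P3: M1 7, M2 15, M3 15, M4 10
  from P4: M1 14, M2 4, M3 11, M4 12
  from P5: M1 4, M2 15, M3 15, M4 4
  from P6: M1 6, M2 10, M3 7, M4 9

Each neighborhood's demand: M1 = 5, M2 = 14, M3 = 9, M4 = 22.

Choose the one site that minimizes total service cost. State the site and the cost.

Choose P6 only; total service cost 431.

With exactly 1 open, each neighborhood uses its cheapest among the chosen.
{P6}: M1→P6 6·5=30, M2→P6 10·14=140, M3→P6 7·9=63, M4→P6 9·22=198. Service cost 431.
{P5}: service cost 453
{P4}: service cost 489
Among all 6 size-1 choices, {P6} is lowest.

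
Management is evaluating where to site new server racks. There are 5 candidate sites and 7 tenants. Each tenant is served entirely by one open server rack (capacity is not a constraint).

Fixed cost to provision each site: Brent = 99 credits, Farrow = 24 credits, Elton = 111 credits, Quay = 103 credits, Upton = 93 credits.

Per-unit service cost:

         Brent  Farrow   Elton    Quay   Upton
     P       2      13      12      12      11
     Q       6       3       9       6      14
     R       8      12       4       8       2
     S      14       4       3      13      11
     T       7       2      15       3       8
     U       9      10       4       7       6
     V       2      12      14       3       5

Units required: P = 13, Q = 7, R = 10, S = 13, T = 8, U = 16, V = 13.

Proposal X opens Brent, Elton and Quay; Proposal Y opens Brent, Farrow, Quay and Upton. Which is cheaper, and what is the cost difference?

Proposal X is cheaper by 2.

Proposal X: {Brent, Elton, Quay}: P→Brent 2·13=26, Q→Brent 6·7=42, R→Elton 4·10=40, S→Elton 3·13=39, T→Quay 3·8=24, U→Elton 4·16=64, V→Brent 2·13=26. Service 261; fixed 313; total 574.
Proposal Y: {Brent, Farrow, Quay, Upton}: P→Brent 2·13=26, Q→Farrow 3·7=21, R→Upton 2·10=20, S→Farrow 4·13=52, T→Farrow 2·8=16, U→Upton 6·16=96, V→Brent 2·13=26. Service 257; fixed 319; total 576.
Difference: |574 − 576| = 2.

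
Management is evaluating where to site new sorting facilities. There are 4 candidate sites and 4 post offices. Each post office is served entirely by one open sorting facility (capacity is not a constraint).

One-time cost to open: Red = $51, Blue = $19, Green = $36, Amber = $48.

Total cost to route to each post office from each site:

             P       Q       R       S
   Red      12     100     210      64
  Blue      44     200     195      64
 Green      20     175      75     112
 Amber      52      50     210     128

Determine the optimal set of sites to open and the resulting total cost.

For any fixed open set, each post office goes to its cheapest open site; total = fixed + service.
{Blue, Green, Amber}: P→Green 20, Q→Amber 50, R→Green 75, S→Blue 64. Service 209; fixed 103; total 312.
{Red, Green, Amber}: service 201 + fixed 135 = 336
{Red, Green}: service 251 + fixed 87 = 338
{Red, Blue, Green, Amber}: service 201 + fixed 154 = 355
(All 15 nonempty subsets were checked; Blue, Green and Amber is lowest.)

Open Blue, Green and Amber; minimum total cost 312.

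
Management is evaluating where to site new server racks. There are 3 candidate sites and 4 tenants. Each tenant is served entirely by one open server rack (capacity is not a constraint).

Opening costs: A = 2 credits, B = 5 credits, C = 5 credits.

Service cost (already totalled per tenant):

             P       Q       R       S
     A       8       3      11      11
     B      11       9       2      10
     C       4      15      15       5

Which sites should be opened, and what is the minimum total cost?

Open A, B and C; minimum total cost 26.

For any fixed open set, each tenant goes to its cheapest open site; total = fixed + service.
{A, B, C}: P→C 4, Q→A 3, R→B 2, S→C 5. Service 14; fixed 12; total 26.
{A, B}: service 23 + fixed 7 = 30
{A, C}: service 23 + fixed 7 = 30
{A}: service 33 + fixed 2 = 35
No other subset beats 26.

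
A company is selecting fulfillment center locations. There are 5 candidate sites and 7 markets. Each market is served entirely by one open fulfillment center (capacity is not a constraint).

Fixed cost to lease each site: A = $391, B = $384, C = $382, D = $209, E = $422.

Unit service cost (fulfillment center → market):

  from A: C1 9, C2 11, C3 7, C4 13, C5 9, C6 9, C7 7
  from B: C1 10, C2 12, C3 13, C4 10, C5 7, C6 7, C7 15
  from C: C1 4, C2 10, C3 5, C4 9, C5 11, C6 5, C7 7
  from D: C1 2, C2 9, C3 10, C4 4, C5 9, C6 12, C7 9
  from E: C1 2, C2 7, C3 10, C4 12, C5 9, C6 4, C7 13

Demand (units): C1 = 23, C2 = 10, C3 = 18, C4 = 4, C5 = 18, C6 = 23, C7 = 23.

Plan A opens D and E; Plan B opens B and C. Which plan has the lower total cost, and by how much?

Plan A is cheaper by 82.

Plan A: {D, E}: C1→D 2·23=46, C2→E 7·10=70, C3→D 10·18=180, C4→D 4·4=16, C5→D 9·18=162, C6→E 4·23=92, C7→D 9·23=207. Service 773; fixed 631; total 1404.
Plan B: {B, C}: C1→C 4·23=92, C2→C 10·10=100, C3→C 5·18=90, C4→C 9·4=36, C5→B 7·18=126, C6→C 5·23=115, C7→C 7·23=161. Service 720; fixed 766; total 1486.
Difference: |1404 − 1486| = 82.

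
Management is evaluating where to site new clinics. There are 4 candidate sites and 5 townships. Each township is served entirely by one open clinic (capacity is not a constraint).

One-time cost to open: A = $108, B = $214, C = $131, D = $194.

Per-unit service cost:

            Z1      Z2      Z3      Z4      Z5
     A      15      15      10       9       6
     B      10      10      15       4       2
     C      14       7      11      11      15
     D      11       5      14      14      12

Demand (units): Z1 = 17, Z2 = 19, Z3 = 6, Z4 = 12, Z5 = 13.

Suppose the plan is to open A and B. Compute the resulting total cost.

Each township is assigned to its cheapest site among the open ones.
{A, B}: Z1→B 10·17=170, Z2→B 10·19=190, Z3→A 10·6=60, Z4→B 4·12=48, Z5→B 2·13=26. Service 494; fixed 322; total 816.

Total cost: 816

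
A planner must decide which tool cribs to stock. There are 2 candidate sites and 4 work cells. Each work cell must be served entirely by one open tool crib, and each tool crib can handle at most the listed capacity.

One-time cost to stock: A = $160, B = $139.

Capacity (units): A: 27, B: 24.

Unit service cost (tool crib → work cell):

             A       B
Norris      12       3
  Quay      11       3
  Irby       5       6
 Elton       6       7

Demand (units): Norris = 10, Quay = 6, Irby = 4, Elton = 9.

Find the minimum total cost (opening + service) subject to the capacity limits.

Open {A, B}: Norris→B 3·10=30, Quay→B 3·6=18, Irby→A 5·4=20, Elton→A 6·9=54.
Loads: A carries 13/27, B carries 16/24. Service 122; fixed 299; total 421.
Next best feasible plan costs 425.

Minimum total cost: 421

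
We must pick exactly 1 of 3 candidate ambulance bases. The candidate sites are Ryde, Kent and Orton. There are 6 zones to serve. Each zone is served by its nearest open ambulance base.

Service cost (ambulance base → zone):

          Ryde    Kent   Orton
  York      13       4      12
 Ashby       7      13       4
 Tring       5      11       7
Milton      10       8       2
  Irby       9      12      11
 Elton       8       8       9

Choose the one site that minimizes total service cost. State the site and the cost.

Choose Orton only; total service cost 45.

With exactly 1 open, each zone uses its cheapest among the chosen.
{Orton}: York→Orton 12, Ashby→Orton 4, Tring→Orton 7, Milton→Orton 2, Irby→Orton 11, Elton→Orton 9. Service cost 45.
{Ryde}: service cost 52
{Kent}: service cost 56
Among all 3 size-1 choices, {Orton} is lowest.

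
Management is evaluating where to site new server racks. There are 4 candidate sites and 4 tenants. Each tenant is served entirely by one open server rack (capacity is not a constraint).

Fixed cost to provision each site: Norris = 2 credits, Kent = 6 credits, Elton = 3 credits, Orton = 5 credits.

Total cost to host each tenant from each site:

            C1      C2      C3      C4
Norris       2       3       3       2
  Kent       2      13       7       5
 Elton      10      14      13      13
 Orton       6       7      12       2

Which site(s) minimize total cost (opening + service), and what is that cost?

For any fixed open set, each tenant goes to its cheapest open site; total = fixed + service.
{Norris}: C1→Norris 2, C2→Norris 3, C3→Norris 3, C4→Norris 2. Service 10; fixed 2; total 12.
{Norris, Elton}: C1→Norris 2, C2→Norris 3, C3→Norris 3, C4→Norris 2. Service 10; fixed 5; total 15.
{Norris, Orton}: C1→Norris 2, C2→Norris 3, C3→Norris 3, C4→Norris 2. Service 10; fixed 7; total 17.
{Norris, Kent, Elton, Orton}: C1→Norris 2, C2→Norris 3, C3→Norris 3, C4→Norris 2. Service 10; fixed 16; total 26.
(All 15 nonempty subsets were checked; Norris only is lowest.)

Open Norris only; minimum total cost 12.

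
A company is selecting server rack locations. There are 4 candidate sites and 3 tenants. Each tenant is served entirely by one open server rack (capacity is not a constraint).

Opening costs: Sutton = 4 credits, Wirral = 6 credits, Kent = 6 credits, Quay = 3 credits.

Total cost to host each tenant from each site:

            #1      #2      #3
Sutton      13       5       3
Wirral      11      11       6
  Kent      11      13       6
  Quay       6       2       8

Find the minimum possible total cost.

Minimum total cost: 18

For any fixed open set, each tenant goes to its cheapest open site; total = fixed + service.
{Sutton, Quay}: #1→Quay 6, #2→Quay 2, #3→Sutton 3. Service 11; fixed 7; total 18.
{Quay}: service 16 + fixed 3 = 19
{Wirral, Quay}: #1→Quay 6, #2→Quay 2, #3→Wirral 6. Service 14; fixed 9; total 23.
{Sutton, Wirral, Kent, Quay}: #1→Quay 6, #2→Quay 2, #3→Sutton 3. Service 11; fixed 19; total 30.
No other subset beats 18.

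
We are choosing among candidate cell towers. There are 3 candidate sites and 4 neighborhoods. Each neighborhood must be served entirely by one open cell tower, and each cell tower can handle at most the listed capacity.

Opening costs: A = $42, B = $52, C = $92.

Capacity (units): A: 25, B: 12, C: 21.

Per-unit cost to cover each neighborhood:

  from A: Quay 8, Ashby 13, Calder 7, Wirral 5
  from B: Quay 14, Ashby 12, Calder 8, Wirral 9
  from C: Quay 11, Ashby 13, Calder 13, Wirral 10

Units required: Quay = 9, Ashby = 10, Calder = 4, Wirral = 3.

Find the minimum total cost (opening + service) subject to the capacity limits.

Open {A, B}: Quay→A 8·9=72, Ashby→B 12·10=120, Calder→A 7·4=28, Wirral→A 5·3=15.
Loads: A carries 16/25, B carries 10/12. Service 235; fixed 94; total 329.
Next best feasible plan costs 343.

Minimum total cost: 329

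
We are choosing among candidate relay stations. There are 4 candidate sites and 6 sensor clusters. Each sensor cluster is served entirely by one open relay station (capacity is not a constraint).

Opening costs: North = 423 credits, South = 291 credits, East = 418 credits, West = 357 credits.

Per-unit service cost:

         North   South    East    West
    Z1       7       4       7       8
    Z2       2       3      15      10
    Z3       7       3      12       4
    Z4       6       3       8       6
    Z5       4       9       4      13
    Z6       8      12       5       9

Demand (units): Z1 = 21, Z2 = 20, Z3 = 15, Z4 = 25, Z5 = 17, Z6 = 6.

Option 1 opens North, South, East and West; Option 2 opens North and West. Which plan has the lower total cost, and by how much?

Option 1: {North, South, East, West}: Z1→South 4·21=84, Z2→North 2·20=40, Z3→South 3·15=45, Z4→South 3·25=75, Z5→North 4·17=68, Z6→East 5·6=30. Service 342; fixed 1489; total 1831.
Option 2: {North, West}: Z1→North 7·21=147, Z2→North 2·20=40, Z3→West 4·15=60, Z4→North 6·25=150, Z5→North 4·17=68, Z6→North 8·6=48. Service 513; fixed 780; total 1293.
Difference: |1831 − 1293| = 538.

Option 2 is cheaper by 538.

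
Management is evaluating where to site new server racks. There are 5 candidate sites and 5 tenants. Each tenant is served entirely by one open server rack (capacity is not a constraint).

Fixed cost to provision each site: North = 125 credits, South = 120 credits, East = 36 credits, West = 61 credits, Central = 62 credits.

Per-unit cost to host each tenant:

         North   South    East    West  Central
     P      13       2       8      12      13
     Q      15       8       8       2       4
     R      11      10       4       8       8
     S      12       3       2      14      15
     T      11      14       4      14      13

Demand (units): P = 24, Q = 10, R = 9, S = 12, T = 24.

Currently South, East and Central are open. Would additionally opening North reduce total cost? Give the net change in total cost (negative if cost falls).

Current service cost with {South, East, Central}: 244.
Adding North: each tenant re-picks its cheapest; new service cost 244, saving 0.
Extra fixed cost: 125. Net change = 125 − 0 = 125.
(Totals: 462 → 587.)

No — net change +125 (cost rises by 125).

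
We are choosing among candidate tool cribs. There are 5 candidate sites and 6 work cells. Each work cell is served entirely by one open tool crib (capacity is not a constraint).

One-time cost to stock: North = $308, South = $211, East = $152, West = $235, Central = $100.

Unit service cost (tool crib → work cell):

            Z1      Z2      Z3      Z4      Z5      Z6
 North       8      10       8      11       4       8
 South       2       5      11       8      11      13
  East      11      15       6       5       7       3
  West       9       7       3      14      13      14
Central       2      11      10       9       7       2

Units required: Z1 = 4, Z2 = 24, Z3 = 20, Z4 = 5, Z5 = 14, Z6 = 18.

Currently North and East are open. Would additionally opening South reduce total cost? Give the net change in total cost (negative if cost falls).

No — net change +67 (cost rises by 67).

Current service cost with {North, East}: 527.
Adding South: each work cell re-picks its cheapest; new service cost 383, saving 144.
Extra fixed cost: 211. Net change = 211 − 144 = 67.
(Totals: 987 → 1054.)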